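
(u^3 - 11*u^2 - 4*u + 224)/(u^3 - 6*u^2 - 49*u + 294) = (u^2 - 4*u - 32)/(u^2 + u - 42)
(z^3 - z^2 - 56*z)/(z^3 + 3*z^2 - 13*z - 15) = z*(z^2 - z - 56)/(z^3 + 3*z^2 - 13*z - 15)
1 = 1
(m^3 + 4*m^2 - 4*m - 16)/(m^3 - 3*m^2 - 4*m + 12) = (m + 4)/(m - 3)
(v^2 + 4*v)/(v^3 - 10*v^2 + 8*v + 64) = v*(v + 4)/(v^3 - 10*v^2 + 8*v + 64)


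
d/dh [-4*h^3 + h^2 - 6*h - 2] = -12*h^2 + 2*h - 6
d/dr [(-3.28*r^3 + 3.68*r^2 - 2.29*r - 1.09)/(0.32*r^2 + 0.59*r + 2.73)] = (-1.0496*r^4 - 3.8704*r^3 - 23.9592*r^2 + 20.7904*r - 5.6086)/(0.1024*r^4 + 0.3776*r^3 + 2.0953*r^2 + 3.2214*r + 7.4529)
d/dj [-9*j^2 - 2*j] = -18*j - 2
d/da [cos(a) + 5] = -sin(a)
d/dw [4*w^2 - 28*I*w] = 8*w - 28*I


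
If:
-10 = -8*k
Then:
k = 5/4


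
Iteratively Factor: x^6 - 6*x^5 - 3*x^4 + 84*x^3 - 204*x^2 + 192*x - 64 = (x - 2)*(x^5 - 4*x^4 - 11*x^3 + 62*x^2 - 80*x + 32) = (x - 2)^2*(x^4 - 2*x^3 - 15*x^2 + 32*x - 16) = (x - 2)^2*(x - 1)*(x^3 - x^2 - 16*x + 16) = (x - 2)^2*(x - 1)*(x + 4)*(x^2 - 5*x + 4) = (x - 2)^2*(x - 1)^2*(x + 4)*(x - 4)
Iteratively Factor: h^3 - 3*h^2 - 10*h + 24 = (h - 4)*(h^2 + h - 6) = (h - 4)*(h - 2)*(h + 3)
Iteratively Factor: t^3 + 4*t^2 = (t)*(t^2 + 4*t) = t^2*(t + 4)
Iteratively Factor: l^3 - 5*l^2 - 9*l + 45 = (l - 5)*(l^2 - 9) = (l - 5)*(l - 3)*(l + 3)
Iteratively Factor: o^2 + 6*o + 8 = (o + 2)*(o + 4)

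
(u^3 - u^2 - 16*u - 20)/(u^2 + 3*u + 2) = (u^2 - 3*u - 10)/(u + 1)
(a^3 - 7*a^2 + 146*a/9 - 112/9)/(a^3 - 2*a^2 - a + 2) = (a^2 - 5*a + 56/9)/(a^2 - 1)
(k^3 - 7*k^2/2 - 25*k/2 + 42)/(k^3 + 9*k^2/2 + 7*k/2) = (k^2 - 7*k + 12)/(k*(k + 1))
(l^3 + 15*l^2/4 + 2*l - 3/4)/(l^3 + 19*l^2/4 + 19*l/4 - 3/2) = (l + 1)/(l + 2)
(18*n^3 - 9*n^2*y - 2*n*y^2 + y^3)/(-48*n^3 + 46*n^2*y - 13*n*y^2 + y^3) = (3*n + y)/(-8*n + y)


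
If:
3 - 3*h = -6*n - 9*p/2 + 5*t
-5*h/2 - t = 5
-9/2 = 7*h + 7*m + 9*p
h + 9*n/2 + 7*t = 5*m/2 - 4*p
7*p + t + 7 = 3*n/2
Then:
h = -21347/7668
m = 69401/19170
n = 69481/115020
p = -44111/38340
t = 30055/15336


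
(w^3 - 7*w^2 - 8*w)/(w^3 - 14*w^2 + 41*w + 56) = w/(w - 7)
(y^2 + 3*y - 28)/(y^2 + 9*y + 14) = (y - 4)/(y + 2)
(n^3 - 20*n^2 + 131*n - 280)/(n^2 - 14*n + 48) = (n^2 - 12*n + 35)/(n - 6)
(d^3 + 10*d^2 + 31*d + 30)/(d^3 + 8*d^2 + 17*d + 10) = (d + 3)/(d + 1)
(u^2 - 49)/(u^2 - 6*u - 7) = (u + 7)/(u + 1)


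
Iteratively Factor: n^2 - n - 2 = (n - 2)*(n + 1)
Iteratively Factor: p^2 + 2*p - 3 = (p - 1)*(p + 3)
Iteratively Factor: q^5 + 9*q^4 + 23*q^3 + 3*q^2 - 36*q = (q + 3)*(q^4 + 6*q^3 + 5*q^2 - 12*q) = (q + 3)^2*(q^3 + 3*q^2 - 4*q) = q*(q + 3)^2*(q^2 + 3*q - 4) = q*(q - 1)*(q + 3)^2*(q + 4)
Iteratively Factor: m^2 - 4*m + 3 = (m - 1)*(m - 3)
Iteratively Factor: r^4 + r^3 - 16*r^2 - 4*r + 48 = (r - 3)*(r^3 + 4*r^2 - 4*r - 16) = (r - 3)*(r + 2)*(r^2 + 2*r - 8) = (r - 3)*(r - 2)*(r + 2)*(r + 4)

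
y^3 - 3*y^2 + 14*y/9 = y*(y - 7/3)*(y - 2/3)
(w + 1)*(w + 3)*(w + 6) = w^3 + 10*w^2 + 27*w + 18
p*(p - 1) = p^2 - p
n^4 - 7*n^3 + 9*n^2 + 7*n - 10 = (n - 5)*(n - 2)*(n - 1)*(n + 1)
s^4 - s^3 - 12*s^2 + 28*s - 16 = (s - 2)^2*(s - 1)*(s + 4)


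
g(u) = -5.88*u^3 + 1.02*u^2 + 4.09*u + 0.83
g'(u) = -17.64*u^2 + 2.04*u + 4.09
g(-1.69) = 25.21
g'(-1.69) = -49.74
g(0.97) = 0.39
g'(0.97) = -10.53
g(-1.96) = 41.01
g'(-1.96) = -67.67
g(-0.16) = 0.23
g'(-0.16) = 3.31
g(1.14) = -1.89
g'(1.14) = -16.51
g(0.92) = 0.88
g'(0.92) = -8.96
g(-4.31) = 472.92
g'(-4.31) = -332.38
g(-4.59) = 572.16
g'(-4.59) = -376.91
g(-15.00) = 20013.98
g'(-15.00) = -3995.51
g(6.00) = -1207.99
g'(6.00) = -618.71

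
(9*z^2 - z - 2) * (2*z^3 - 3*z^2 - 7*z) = 18*z^5 - 29*z^4 - 64*z^3 + 13*z^2 + 14*z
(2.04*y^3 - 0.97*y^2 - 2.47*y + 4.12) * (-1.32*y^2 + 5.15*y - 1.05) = -2.6928*y^5 + 11.7864*y^4 - 3.8771*y^3 - 17.1404*y^2 + 23.8115*y - 4.326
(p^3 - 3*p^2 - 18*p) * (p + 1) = p^4 - 2*p^3 - 21*p^2 - 18*p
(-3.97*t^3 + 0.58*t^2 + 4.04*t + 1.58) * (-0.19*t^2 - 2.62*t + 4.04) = 0.7543*t^5 + 10.2912*t^4 - 18.326*t^3 - 8.5418*t^2 + 12.182*t + 6.3832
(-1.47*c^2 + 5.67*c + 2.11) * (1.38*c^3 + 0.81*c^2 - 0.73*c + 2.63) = -2.0286*c^5 + 6.6339*c^4 + 8.5776*c^3 - 6.2961*c^2 + 13.3718*c + 5.5493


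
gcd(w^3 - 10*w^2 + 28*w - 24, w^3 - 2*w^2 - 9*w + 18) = w - 2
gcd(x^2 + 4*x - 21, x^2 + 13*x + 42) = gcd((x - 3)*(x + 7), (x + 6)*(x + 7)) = x + 7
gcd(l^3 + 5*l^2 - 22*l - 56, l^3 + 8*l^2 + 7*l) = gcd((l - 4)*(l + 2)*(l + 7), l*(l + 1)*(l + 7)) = l + 7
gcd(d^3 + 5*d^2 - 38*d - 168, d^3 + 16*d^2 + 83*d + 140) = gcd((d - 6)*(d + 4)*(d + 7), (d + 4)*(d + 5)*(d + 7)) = d^2 + 11*d + 28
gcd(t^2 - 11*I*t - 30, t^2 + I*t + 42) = t - 6*I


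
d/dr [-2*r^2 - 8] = -4*r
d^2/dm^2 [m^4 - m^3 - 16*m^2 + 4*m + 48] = 12*m^2 - 6*m - 32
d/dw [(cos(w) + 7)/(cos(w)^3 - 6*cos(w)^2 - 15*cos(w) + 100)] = (25*cos(w) + cos(2*w) + 42)*sin(w)/((cos(w) - 5)^3*(cos(w) + 4)^2)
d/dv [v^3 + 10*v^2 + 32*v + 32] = 3*v^2 + 20*v + 32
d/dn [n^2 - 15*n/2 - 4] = 2*n - 15/2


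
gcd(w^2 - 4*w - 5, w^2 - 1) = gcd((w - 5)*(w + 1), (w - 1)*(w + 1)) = w + 1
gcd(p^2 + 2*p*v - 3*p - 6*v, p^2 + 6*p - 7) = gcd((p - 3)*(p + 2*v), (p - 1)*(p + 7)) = 1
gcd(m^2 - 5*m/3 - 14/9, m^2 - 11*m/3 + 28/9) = m - 7/3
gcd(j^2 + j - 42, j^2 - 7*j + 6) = j - 6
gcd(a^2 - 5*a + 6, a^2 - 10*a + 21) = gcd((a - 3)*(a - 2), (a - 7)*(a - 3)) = a - 3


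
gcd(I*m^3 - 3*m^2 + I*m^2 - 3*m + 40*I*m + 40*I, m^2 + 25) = m - 5*I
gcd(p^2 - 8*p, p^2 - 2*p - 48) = p - 8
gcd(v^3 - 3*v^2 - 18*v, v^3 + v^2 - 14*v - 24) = v + 3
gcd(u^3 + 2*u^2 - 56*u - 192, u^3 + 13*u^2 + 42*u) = u + 6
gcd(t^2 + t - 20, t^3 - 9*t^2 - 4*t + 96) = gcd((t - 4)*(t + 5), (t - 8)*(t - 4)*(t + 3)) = t - 4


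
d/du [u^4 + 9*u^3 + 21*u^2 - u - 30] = 4*u^3 + 27*u^2 + 42*u - 1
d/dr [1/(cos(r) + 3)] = sin(r)/(cos(r) + 3)^2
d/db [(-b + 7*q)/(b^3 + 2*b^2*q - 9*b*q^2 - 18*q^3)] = (-b^3 - 2*b^2*q + 9*b*q^2 + 18*q^3 + (b - 7*q)*(3*b^2 + 4*b*q - 9*q^2))/(b^3 + 2*b^2*q - 9*b*q^2 - 18*q^3)^2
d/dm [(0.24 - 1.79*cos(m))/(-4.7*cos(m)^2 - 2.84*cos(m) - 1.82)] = (8.413*cos(m)^2 - 2.256*cos(m) - 3.9394)*sin(m)/(22.09*cos(m)^4 + 26.696*cos(m)^3 + 25.1736*cos(m)^2 + 10.3376*cos(m) + 3.3124)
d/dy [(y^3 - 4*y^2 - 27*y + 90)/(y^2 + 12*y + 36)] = (y^3 + 18*y^2 - 21*y - 342)/(y^3 + 18*y^2 + 108*y + 216)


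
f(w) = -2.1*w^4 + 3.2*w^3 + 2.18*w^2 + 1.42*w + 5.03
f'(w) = -8.4*w^3 + 9.6*w^2 + 4.36*w + 1.42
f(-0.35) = 4.63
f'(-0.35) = 1.43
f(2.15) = 5.09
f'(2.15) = -28.31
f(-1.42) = -10.29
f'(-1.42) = 38.64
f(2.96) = -49.88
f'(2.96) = -119.41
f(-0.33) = 4.66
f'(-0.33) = 1.33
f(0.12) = 5.24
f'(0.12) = 2.07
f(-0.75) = 3.18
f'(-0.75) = 7.09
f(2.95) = -48.70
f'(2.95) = -117.82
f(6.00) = -1938.37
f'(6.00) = -1441.22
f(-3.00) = -236.11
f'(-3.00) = 301.54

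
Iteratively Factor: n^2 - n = (n)*(n - 1)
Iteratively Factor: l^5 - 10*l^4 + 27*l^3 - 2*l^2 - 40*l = (l - 2)*(l^4 - 8*l^3 + 11*l^2 + 20*l) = (l - 2)*(l + 1)*(l^3 - 9*l^2 + 20*l) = (l - 5)*(l - 2)*(l + 1)*(l^2 - 4*l) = l*(l - 5)*(l - 2)*(l + 1)*(l - 4)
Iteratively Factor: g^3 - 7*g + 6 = (g - 2)*(g^2 + 2*g - 3) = (g - 2)*(g + 3)*(g - 1)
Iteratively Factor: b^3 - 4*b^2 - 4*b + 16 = (b - 4)*(b^2 - 4) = (b - 4)*(b + 2)*(b - 2)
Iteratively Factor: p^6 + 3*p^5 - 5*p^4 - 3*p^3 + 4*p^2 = (p)*(p^5 + 3*p^4 - 5*p^3 - 3*p^2 + 4*p) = p*(p + 4)*(p^4 - p^3 - p^2 + p) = p*(p - 1)*(p + 4)*(p^3 - p) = p*(p - 1)^2*(p + 4)*(p^2 + p) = p*(p - 1)^2*(p + 1)*(p + 4)*(p)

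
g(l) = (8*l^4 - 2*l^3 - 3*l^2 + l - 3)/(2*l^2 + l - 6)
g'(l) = (-4*l - 1)*(8*l^4 - 2*l^3 - 3*l^2 + l - 3)/(2*l^2 + l - 6)^2 + (32*l^3 - 6*l^2 - 6*l + 1)/(2*l^2 + l - 6) = (32*l^5 + 20*l^4 - 196*l^3 + 31*l^2 + 48*l - 3)/(4*l^4 + 4*l^3 - 23*l^2 - 12*l + 36)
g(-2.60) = 76.19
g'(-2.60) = 26.38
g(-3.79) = 90.27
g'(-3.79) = -27.79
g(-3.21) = 77.07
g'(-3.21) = -16.45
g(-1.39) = -7.10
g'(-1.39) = 34.20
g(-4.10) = 99.53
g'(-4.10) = -31.80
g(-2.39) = 87.60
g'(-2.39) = 96.92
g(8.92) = 302.34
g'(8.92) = 68.45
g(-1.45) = -9.46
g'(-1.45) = 44.96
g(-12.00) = 625.54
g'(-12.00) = -98.84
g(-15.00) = 958.17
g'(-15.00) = -122.91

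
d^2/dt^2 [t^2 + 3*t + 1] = 2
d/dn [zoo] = 0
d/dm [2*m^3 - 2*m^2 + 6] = 2*m*(3*m - 2)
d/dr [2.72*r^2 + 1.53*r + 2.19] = 5.44*r + 1.53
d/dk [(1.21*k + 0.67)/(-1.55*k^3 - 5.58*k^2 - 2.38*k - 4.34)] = (3.751*k^3 + 9.8673*k^2 + 7.4772*k - 3.6568)/(2.4025*k^6 + 17.298*k^5 + 38.5144*k^4 + 40.0148*k^3 + 54.0988*k^2 + 20.6584*k + 18.8356)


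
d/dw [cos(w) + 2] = -sin(w)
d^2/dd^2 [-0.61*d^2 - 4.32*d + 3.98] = -1.22000000000000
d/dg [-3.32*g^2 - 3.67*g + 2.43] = -6.64*g - 3.67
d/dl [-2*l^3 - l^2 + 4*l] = -6*l^2 - 2*l + 4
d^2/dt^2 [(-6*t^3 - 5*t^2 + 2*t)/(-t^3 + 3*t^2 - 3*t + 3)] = 2*(23*t^6 - 60*t^5 + 81*t^4 + 138*t^3 - 333*t^2 + 216*t + 27)/(t^9 - 9*t^8 + 36*t^7 - 90*t^6 + 162*t^5 - 216*t^4 + 216*t^3 - 162*t^2 + 81*t - 27)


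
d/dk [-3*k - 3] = -3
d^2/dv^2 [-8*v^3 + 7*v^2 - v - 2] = 14 - 48*v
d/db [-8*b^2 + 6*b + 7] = 6 - 16*b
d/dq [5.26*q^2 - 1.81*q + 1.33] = 10.52*q - 1.81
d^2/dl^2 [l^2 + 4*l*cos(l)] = -4*l*cos(l) - 8*sin(l) + 2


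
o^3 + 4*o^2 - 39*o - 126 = (o - 6)*(o + 3)*(o + 7)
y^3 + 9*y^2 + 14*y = y*(y + 2)*(y + 7)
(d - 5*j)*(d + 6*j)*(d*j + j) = d^3*j + d^2*j^2 + d^2*j - 30*d*j^3 + d*j^2 - 30*j^3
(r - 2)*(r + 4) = r^2 + 2*r - 8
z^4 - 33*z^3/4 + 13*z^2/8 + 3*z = z*(z - 8)*(z - 3/4)*(z + 1/2)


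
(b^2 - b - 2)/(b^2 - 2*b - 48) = (-b^2 + b + 2)/(-b^2 + 2*b + 48)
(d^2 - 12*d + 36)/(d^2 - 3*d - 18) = (d - 6)/(d + 3)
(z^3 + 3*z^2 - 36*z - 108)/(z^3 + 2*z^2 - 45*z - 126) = (z - 6)/(z - 7)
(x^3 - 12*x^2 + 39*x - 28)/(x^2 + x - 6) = (x^3 - 12*x^2 + 39*x - 28)/(x^2 + x - 6)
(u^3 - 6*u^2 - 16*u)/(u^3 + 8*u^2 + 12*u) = (u - 8)/(u + 6)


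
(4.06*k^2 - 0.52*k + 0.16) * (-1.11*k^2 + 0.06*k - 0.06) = -4.5066*k^4 + 0.8208*k^3 - 0.4524*k^2 + 0.0408*k - 0.0096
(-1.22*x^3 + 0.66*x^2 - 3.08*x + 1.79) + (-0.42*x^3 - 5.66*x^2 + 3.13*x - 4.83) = -1.64*x^3 - 5.0*x^2 + 0.0499999999999998*x - 3.04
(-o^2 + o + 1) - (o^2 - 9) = -2*o^2 + o + 10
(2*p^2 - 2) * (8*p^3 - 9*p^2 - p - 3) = 16*p^5 - 18*p^4 - 18*p^3 + 12*p^2 + 2*p + 6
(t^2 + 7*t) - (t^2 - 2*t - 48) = 9*t + 48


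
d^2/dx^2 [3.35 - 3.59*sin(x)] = 3.59*sin(x)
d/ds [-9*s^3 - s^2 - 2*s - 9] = -27*s^2 - 2*s - 2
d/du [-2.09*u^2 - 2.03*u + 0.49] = -4.18*u - 2.03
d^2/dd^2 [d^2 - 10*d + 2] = 2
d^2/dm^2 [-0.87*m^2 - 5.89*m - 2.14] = -1.74000000000000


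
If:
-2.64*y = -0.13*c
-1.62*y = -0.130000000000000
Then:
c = 1.63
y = 0.08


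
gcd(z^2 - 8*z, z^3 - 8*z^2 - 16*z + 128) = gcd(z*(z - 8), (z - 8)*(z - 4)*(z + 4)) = z - 8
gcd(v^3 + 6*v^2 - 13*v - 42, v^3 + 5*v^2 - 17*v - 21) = v^2 + 4*v - 21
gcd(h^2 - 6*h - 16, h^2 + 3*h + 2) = h + 2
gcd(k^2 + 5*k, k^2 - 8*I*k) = k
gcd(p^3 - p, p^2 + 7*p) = p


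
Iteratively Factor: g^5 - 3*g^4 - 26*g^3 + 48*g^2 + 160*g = (g + 4)*(g^4 - 7*g^3 + 2*g^2 + 40*g) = (g - 4)*(g + 4)*(g^3 - 3*g^2 - 10*g) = g*(g - 4)*(g + 4)*(g^2 - 3*g - 10) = g*(g - 5)*(g - 4)*(g + 4)*(g + 2)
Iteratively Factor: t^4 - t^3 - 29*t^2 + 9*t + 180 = (t - 3)*(t^3 + 2*t^2 - 23*t - 60) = (t - 3)*(t + 3)*(t^2 - t - 20) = (t - 3)*(t + 3)*(t + 4)*(t - 5)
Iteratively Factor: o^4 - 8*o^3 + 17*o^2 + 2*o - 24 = (o + 1)*(o^3 - 9*o^2 + 26*o - 24) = (o - 3)*(o + 1)*(o^2 - 6*o + 8) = (o - 3)*(o - 2)*(o + 1)*(o - 4)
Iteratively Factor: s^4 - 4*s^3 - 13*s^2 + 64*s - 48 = (s + 4)*(s^3 - 8*s^2 + 19*s - 12) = (s - 3)*(s + 4)*(s^2 - 5*s + 4) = (s - 3)*(s - 1)*(s + 4)*(s - 4)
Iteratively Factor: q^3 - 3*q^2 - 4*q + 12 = (q + 2)*(q^2 - 5*q + 6) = (q - 2)*(q + 2)*(q - 3)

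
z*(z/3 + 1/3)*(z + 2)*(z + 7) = z^4/3 + 10*z^3/3 + 23*z^2/3 + 14*z/3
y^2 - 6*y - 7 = (y - 7)*(y + 1)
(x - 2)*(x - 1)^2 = x^3 - 4*x^2 + 5*x - 2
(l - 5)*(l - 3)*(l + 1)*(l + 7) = l^4 - 42*l^2 + 64*l + 105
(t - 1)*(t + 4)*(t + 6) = t^3 + 9*t^2 + 14*t - 24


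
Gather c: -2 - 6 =-8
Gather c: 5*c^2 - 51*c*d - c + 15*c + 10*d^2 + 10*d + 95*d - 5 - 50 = 5*c^2 + c*(14 - 51*d) + 10*d^2 + 105*d - 55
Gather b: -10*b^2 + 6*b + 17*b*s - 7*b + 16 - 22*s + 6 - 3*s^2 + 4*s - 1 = -10*b^2 + b*(17*s - 1) - 3*s^2 - 18*s + 21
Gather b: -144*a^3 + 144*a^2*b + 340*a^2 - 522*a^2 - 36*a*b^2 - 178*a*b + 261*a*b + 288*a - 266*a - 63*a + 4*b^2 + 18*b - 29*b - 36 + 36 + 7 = -144*a^3 - 182*a^2 - 41*a + b^2*(4 - 36*a) + b*(144*a^2 + 83*a - 11) + 7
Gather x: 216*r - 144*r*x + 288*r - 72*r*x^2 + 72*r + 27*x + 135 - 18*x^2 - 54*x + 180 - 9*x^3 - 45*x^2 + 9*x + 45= 576*r - 9*x^3 + x^2*(-72*r - 63) + x*(-144*r - 18) + 360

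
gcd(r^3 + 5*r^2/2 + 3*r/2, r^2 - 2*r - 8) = 1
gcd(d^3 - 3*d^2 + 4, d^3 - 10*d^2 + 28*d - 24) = d^2 - 4*d + 4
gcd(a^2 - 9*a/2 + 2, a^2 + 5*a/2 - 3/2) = a - 1/2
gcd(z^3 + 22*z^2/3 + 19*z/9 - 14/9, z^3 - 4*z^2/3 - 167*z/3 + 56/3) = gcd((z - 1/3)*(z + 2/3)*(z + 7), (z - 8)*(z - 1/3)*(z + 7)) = z^2 + 20*z/3 - 7/3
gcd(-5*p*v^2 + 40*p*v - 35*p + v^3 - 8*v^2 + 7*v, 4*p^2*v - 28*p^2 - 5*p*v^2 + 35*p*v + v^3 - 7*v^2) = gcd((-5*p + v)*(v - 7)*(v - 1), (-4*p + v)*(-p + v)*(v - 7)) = v - 7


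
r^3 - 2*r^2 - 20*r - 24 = (r - 6)*(r + 2)^2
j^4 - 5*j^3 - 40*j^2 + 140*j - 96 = (j - 8)*(j - 2)*(j - 1)*(j + 6)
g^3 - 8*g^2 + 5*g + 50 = (g - 5)^2*(g + 2)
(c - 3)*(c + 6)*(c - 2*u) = c^3 - 2*c^2*u + 3*c^2 - 6*c*u - 18*c + 36*u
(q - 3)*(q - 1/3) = q^2 - 10*q/3 + 1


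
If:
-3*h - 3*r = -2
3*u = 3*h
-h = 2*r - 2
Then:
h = -2/3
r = 4/3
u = -2/3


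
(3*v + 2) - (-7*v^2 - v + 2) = 7*v^2 + 4*v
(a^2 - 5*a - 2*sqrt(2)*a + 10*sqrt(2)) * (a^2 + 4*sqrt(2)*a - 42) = a^4 - 5*a^3 + 2*sqrt(2)*a^3 - 58*a^2 - 10*sqrt(2)*a^2 + 84*sqrt(2)*a + 290*a - 420*sqrt(2)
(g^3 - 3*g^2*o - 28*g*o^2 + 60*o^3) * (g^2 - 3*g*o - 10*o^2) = g^5 - 6*g^4*o - 29*g^3*o^2 + 174*g^2*o^3 + 100*g*o^4 - 600*o^5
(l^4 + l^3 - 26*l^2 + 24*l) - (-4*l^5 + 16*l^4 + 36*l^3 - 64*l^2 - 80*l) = 4*l^5 - 15*l^4 - 35*l^3 + 38*l^2 + 104*l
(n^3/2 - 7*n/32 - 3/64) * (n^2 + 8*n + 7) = n^5/2 + 4*n^4 + 105*n^3/32 - 115*n^2/64 - 61*n/32 - 21/64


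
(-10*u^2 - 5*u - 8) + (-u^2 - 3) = -11*u^2 - 5*u - 11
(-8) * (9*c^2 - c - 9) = -72*c^2 + 8*c + 72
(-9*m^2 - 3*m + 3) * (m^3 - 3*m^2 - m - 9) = -9*m^5 + 24*m^4 + 21*m^3 + 75*m^2 + 24*m - 27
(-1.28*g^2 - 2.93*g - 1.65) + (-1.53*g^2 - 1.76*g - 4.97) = -2.81*g^2 - 4.69*g - 6.62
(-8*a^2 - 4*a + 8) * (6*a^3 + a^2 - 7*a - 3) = -48*a^5 - 32*a^4 + 100*a^3 + 60*a^2 - 44*a - 24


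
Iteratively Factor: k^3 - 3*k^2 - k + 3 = (k - 3)*(k^2 - 1) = (k - 3)*(k + 1)*(k - 1)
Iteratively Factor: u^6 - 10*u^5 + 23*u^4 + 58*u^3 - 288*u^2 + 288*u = (u - 3)*(u^5 - 7*u^4 + 2*u^3 + 64*u^2 - 96*u) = (u - 4)*(u - 3)*(u^4 - 3*u^3 - 10*u^2 + 24*u) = (u - 4)*(u - 3)*(u - 2)*(u^3 - u^2 - 12*u) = u*(u - 4)*(u - 3)*(u - 2)*(u^2 - u - 12) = u*(u - 4)*(u - 3)*(u - 2)*(u + 3)*(u - 4)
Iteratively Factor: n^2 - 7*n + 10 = (n - 2)*(n - 5)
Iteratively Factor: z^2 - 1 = (z - 1)*(z + 1)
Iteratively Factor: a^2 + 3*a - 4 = (a - 1)*(a + 4)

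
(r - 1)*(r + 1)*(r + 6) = r^3 + 6*r^2 - r - 6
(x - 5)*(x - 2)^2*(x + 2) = x^4 - 7*x^3 + 6*x^2 + 28*x - 40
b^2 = b^2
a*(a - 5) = a^2 - 5*a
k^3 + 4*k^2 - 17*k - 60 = (k - 4)*(k + 3)*(k + 5)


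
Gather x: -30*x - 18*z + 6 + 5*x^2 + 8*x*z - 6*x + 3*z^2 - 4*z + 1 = 5*x^2 + x*(8*z - 36) + 3*z^2 - 22*z + 7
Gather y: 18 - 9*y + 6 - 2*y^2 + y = -2*y^2 - 8*y + 24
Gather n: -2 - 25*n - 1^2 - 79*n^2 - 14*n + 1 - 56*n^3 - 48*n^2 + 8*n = -56*n^3 - 127*n^2 - 31*n - 2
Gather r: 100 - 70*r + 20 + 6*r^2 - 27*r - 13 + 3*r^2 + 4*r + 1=9*r^2 - 93*r + 108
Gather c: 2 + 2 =4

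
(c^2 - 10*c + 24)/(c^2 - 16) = (c - 6)/(c + 4)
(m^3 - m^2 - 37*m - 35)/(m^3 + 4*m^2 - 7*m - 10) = (m - 7)/(m - 2)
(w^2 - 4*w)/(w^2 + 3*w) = (w - 4)/(w + 3)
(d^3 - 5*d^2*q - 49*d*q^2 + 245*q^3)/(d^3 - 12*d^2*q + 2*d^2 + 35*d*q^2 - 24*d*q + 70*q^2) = (d + 7*q)/(d + 2)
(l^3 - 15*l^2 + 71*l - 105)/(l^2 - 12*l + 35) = l - 3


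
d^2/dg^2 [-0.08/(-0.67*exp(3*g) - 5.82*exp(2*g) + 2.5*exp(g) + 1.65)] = ((-0.4824*exp(2*g) - 1.8624*exp(g) + 0.2)*(0.67*exp(3*g) + 5.82*exp(2*g) - 2.5*exp(g) - 1.65) + 0.08*(2.01*exp(2*g) + 11.64*exp(g) - 2.5)*(4.02*exp(2*g) + 23.28*exp(g) - 5.0)*exp(g))*exp(g)/(0.67*exp(3*g) + 5.82*exp(2*g) - 2.5*exp(g) - 1.65)^3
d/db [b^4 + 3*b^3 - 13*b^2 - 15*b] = 4*b^3 + 9*b^2 - 26*b - 15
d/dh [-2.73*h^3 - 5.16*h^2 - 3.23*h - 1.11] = -8.19*h^2 - 10.32*h - 3.23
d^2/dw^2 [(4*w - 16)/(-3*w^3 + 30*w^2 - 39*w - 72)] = 8*(-(w - 4)*(3*w^2 - 20*w + 13)^2 + (3*w^2 - 20*w + (w - 4)*(3*w - 10) + 13)*(w^3 - 10*w^2 + 13*w + 24))/(3*(w^3 - 10*w^2 + 13*w + 24)^3)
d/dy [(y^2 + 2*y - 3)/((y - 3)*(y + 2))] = 3*(-y^2 - 2*y - 5)/(y^4 - 2*y^3 - 11*y^2 + 12*y + 36)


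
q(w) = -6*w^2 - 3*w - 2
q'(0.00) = -3.00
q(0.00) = -2.00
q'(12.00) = -147.00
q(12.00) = -902.00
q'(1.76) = -24.12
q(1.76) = -25.87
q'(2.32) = -30.84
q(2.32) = -41.25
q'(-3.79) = 42.48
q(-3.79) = -76.81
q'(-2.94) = 32.28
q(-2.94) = -45.04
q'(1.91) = -25.92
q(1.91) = -29.62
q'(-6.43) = 74.16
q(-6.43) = -230.78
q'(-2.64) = 28.68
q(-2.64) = -35.90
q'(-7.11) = 82.32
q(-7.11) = -283.98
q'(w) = -12*w - 3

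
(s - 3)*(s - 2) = s^2 - 5*s + 6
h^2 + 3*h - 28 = (h - 4)*(h + 7)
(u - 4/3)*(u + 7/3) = u^2 + u - 28/9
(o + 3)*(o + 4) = o^2 + 7*o + 12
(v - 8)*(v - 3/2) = v^2 - 19*v/2 + 12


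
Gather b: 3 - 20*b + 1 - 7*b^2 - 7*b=-7*b^2 - 27*b + 4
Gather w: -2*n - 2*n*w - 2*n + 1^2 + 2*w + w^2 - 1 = -4*n + w^2 + w*(2 - 2*n)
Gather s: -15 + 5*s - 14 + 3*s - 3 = 8*s - 32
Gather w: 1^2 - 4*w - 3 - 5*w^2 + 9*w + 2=-5*w^2 + 5*w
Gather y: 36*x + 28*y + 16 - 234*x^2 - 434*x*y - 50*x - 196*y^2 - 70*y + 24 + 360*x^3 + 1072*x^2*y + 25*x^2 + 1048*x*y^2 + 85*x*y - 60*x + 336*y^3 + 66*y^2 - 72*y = 360*x^3 - 209*x^2 - 74*x + 336*y^3 + y^2*(1048*x - 130) + y*(1072*x^2 - 349*x - 114) + 40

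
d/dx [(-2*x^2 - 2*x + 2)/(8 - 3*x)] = 2*(3*x^2 - 16*x - 5)/(9*x^2 - 48*x + 64)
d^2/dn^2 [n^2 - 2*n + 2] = 2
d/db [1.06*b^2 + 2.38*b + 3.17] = 2.12*b + 2.38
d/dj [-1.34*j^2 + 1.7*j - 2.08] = 1.7 - 2.68*j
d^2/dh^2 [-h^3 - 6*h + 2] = -6*h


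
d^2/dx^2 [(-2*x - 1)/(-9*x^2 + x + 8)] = 2*((-54*x - 7)*(-9*x^2 + x + 8) - (2*x + 1)*(18*x - 1)^2)/(-9*x^2 + x + 8)^3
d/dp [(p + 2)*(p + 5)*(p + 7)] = 3*p^2 + 28*p + 59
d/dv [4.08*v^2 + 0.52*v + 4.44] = 8.16*v + 0.52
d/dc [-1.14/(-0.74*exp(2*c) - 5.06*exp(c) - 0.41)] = (-1.6872*exp(c) - 5.7684)*exp(c)/(0.74*exp(2*c) + 5.06*exp(c) + 0.41)^2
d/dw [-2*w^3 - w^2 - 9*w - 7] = -6*w^2 - 2*w - 9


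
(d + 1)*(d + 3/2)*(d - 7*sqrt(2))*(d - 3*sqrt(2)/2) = d^4 - 17*sqrt(2)*d^3/2 + 5*d^3/2 - 85*sqrt(2)*d^2/4 + 45*d^2/2 - 51*sqrt(2)*d/4 + 105*d/2 + 63/2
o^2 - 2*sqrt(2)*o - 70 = (o - 7*sqrt(2))*(o + 5*sqrt(2))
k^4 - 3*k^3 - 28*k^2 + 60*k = k*(k - 6)*(k - 2)*(k + 5)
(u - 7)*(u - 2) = u^2 - 9*u + 14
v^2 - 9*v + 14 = (v - 7)*(v - 2)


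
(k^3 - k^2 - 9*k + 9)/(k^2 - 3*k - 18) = (k^2 - 4*k + 3)/(k - 6)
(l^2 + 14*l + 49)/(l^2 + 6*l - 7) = (l + 7)/(l - 1)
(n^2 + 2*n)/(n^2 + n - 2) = n/(n - 1)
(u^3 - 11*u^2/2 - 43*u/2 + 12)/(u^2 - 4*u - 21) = (u^2 - 17*u/2 + 4)/(u - 7)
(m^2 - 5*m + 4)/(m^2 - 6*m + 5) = (m - 4)/(m - 5)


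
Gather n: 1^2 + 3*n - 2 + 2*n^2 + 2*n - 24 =2*n^2 + 5*n - 25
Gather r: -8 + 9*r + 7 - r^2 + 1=-r^2 + 9*r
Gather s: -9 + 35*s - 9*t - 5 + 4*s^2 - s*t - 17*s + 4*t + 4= 4*s^2 + s*(18 - t) - 5*t - 10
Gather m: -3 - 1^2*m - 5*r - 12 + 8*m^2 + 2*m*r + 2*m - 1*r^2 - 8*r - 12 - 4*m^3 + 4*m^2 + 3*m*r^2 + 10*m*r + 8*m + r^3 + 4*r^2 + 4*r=-4*m^3 + 12*m^2 + m*(3*r^2 + 12*r + 9) + r^3 + 3*r^2 - 9*r - 27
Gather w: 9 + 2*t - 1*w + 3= 2*t - w + 12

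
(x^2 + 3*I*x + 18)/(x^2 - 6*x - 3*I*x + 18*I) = (x + 6*I)/(x - 6)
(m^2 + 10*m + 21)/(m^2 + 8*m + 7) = (m + 3)/(m + 1)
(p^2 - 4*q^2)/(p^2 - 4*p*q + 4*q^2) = (p + 2*q)/(p - 2*q)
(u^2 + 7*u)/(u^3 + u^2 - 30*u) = (u + 7)/(u^2 + u - 30)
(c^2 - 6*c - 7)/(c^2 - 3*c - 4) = (c - 7)/(c - 4)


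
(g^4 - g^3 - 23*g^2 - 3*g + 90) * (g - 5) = g^5 - 6*g^4 - 18*g^3 + 112*g^2 + 105*g - 450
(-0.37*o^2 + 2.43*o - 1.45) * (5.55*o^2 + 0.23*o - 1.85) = -2.0535*o^4 + 13.4014*o^3 - 6.8041*o^2 - 4.829*o + 2.6825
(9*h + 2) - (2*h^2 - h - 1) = -2*h^2 + 10*h + 3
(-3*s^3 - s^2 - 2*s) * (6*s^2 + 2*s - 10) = -18*s^5 - 12*s^4 + 16*s^3 + 6*s^2 + 20*s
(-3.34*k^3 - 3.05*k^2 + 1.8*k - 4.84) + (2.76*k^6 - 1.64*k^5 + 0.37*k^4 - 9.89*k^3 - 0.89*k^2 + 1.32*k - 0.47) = 2.76*k^6 - 1.64*k^5 + 0.37*k^4 - 13.23*k^3 - 3.94*k^2 + 3.12*k - 5.31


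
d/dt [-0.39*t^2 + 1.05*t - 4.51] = 1.05 - 0.78*t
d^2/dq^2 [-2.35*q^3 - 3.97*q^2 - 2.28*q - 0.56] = -14.1*q - 7.94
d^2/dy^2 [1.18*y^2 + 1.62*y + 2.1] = 2.36000000000000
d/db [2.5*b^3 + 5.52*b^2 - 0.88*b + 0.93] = 7.5*b^2 + 11.04*b - 0.88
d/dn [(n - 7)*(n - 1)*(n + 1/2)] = 3*n^2 - 15*n + 3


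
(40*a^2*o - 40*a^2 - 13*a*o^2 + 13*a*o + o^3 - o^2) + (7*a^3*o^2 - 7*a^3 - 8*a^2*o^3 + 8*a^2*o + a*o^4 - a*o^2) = 7*a^3*o^2 - 7*a^3 - 8*a^2*o^3 + 48*a^2*o - 40*a^2 + a*o^4 - 14*a*o^2 + 13*a*o + o^3 - o^2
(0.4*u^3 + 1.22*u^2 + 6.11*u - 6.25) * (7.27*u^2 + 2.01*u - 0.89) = 2.908*u^5 + 9.6734*u^4 + 46.5159*u^3 - 34.2422*u^2 - 18.0004*u + 5.5625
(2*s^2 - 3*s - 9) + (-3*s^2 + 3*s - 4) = -s^2 - 13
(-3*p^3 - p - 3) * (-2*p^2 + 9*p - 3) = 6*p^5 - 27*p^4 + 11*p^3 - 3*p^2 - 24*p + 9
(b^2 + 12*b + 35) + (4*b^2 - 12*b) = 5*b^2 + 35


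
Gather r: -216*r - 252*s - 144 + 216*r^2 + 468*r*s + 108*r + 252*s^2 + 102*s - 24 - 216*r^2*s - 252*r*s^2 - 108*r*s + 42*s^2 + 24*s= r^2*(216 - 216*s) + r*(-252*s^2 + 360*s - 108) + 294*s^2 - 126*s - 168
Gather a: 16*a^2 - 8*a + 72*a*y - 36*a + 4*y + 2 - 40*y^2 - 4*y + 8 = 16*a^2 + a*(72*y - 44) - 40*y^2 + 10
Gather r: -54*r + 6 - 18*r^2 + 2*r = -18*r^2 - 52*r + 6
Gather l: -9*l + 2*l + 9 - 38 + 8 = -7*l - 21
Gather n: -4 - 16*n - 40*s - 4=-16*n - 40*s - 8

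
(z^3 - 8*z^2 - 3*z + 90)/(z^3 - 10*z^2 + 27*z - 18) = (z^2 - 2*z - 15)/(z^2 - 4*z + 3)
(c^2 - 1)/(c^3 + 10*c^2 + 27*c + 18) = (c - 1)/(c^2 + 9*c + 18)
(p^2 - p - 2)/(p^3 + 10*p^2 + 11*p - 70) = (p + 1)/(p^2 + 12*p + 35)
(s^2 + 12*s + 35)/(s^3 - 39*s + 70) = (s + 5)/(s^2 - 7*s + 10)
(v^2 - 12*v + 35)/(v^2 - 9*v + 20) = (v - 7)/(v - 4)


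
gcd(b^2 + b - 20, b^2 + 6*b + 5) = b + 5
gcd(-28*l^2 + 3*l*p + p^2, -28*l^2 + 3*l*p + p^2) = -28*l^2 + 3*l*p + p^2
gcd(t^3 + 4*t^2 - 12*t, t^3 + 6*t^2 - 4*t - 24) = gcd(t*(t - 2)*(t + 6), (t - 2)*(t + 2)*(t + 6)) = t^2 + 4*t - 12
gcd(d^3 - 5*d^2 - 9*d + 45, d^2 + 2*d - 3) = d + 3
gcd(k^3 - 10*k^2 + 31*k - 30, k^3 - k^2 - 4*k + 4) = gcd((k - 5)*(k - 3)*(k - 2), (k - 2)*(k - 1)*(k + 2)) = k - 2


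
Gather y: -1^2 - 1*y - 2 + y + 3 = 0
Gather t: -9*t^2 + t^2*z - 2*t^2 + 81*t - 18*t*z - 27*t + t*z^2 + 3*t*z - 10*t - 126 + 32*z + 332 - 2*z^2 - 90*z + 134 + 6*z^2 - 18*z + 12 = t^2*(z - 11) + t*(z^2 - 15*z + 44) + 4*z^2 - 76*z + 352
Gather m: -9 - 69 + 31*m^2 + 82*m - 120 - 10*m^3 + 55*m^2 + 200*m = -10*m^3 + 86*m^2 + 282*m - 198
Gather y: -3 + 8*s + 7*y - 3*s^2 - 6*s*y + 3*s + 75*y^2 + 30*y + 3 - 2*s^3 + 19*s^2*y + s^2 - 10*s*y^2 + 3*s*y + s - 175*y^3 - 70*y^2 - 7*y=-2*s^3 - 2*s^2 + 12*s - 175*y^3 + y^2*(5 - 10*s) + y*(19*s^2 - 3*s + 30)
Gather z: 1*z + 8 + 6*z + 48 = 7*z + 56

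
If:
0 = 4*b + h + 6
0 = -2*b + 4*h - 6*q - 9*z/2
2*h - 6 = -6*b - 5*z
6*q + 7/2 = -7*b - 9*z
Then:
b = -43/92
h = -95/23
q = -949/184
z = 157/46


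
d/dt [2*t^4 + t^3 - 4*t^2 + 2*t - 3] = 8*t^3 + 3*t^2 - 8*t + 2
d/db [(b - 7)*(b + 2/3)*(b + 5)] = 3*b^2 - 8*b/3 - 109/3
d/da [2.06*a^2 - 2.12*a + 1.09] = 4.12*a - 2.12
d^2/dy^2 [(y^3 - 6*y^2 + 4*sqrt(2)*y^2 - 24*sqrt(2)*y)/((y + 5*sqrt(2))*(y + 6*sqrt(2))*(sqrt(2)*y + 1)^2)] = 4*(y^7 - 18*y^6 + 11*sqrt(2)*y^6 - 342*sqrt(2)*y^5 + 18*y^5 - 5148*y^4 - 650*sqrt(2)*y^4 - 18999*sqrt(2)*y^3 - 6929*y^3 - 62100*y^2 - 15210*sqrt(2)*y^2 - 23400*y + 720*sqrt(2)*y + 7200*sqrt(2) + 177840)/(4*y^10 + 140*sqrt(2)*y^9 + 4164*y^8 + 34136*sqrt(2)*y^7 + 334529*y^6 + 993201*sqrt(2)*y^5 + 3471002*y^4 + 3377662*sqrt(2)*y^3 + 3596760*y^2 + 982800*sqrt(2)*y + 216000)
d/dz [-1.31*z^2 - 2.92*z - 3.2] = -2.62*z - 2.92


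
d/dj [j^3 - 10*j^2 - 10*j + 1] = 3*j^2 - 20*j - 10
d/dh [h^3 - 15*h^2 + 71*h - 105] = 3*h^2 - 30*h + 71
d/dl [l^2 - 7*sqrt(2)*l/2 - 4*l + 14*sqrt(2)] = 2*l - 7*sqrt(2)/2 - 4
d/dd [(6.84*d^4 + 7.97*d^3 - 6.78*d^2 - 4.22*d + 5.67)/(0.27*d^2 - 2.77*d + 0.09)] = (3.6936*d^5 - 54.6885*d^4 - 41.6914*d^3 + 22.0719*d^2 - 4.2822*d + 15.3261)/(0.0729*d^4 - 1.4958*d^3 + 7.7215*d^2 - 0.4986*d + 0.0081)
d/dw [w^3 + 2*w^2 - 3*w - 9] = 3*w^2 + 4*w - 3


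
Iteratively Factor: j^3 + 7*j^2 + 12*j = (j + 4)*(j^2 + 3*j) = (j + 3)*(j + 4)*(j)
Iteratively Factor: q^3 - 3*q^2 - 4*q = (q - 4)*(q^2 + q) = q*(q - 4)*(q + 1)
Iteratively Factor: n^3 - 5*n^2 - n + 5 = (n - 1)*(n^2 - 4*n - 5) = (n - 1)*(n + 1)*(n - 5)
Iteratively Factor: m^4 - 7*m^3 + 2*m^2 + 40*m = (m - 4)*(m^3 - 3*m^2 - 10*m) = (m - 5)*(m - 4)*(m^2 + 2*m) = m*(m - 5)*(m - 4)*(m + 2)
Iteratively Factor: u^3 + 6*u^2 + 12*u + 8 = (u + 2)*(u^2 + 4*u + 4) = (u + 2)^2*(u + 2)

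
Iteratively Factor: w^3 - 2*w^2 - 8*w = (w - 4)*(w^2 + 2*w) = w*(w - 4)*(w + 2)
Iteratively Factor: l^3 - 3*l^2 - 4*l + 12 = (l - 3)*(l^2 - 4) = (l - 3)*(l - 2)*(l + 2)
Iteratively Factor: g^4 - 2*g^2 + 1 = (g - 1)*(g^3 + g^2 - g - 1) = (g - 1)^2*(g^2 + 2*g + 1) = (g - 1)^2*(g + 1)*(g + 1)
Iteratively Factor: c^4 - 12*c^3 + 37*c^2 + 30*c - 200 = (c - 5)*(c^3 - 7*c^2 + 2*c + 40) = (c - 5)^2*(c^2 - 2*c - 8) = (c - 5)^2*(c + 2)*(c - 4)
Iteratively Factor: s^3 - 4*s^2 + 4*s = (s - 2)*(s^2 - 2*s) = (s - 2)^2*(s)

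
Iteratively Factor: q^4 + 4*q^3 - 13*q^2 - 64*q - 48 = (q + 1)*(q^3 + 3*q^2 - 16*q - 48) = (q + 1)*(q + 3)*(q^2 - 16) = (q - 4)*(q + 1)*(q + 3)*(q + 4)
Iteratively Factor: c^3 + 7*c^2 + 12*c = (c + 4)*(c^2 + 3*c) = c*(c + 4)*(c + 3)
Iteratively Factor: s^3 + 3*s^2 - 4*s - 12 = (s + 2)*(s^2 + s - 6) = (s + 2)*(s + 3)*(s - 2)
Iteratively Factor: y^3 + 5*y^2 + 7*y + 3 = (y + 3)*(y^2 + 2*y + 1) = (y + 1)*(y + 3)*(y + 1)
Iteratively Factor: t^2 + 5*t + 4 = (t + 4)*(t + 1)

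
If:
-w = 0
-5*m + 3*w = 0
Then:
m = 0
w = 0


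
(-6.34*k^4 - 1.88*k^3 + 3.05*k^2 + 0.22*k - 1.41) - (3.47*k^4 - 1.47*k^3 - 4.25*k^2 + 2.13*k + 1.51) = -9.81*k^4 - 0.41*k^3 + 7.3*k^2 - 1.91*k - 2.92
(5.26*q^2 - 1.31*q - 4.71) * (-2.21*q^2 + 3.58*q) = -11.6246*q^4 + 21.7259*q^3 + 5.7193*q^2 - 16.8618*q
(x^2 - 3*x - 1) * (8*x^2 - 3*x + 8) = 8*x^4 - 27*x^3 + 9*x^2 - 21*x - 8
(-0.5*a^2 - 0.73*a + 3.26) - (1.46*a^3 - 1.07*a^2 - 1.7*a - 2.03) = -1.46*a^3 + 0.57*a^2 + 0.97*a + 5.29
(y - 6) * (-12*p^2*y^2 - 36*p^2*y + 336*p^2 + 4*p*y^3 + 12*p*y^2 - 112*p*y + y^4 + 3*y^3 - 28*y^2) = -12*p^2*y^3 + 36*p^2*y^2 + 552*p^2*y - 2016*p^2 + 4*p*y^4 - 12*p*y^3 - 184*p*y^2 + 672*p*y + y^5 - 3*y^4 - 46*y^3 + 168*y^2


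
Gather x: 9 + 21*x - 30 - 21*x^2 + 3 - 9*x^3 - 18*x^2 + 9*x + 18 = -9*x^3 - 39*x^2 + 30*x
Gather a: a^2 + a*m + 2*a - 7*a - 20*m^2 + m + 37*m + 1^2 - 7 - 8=a^2 + a*(m - 5) - 20*m^2 + 38*m - 14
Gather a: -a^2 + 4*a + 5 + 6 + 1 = -a^2 + 4*a + 12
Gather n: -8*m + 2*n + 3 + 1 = -8*m + 2*n + 4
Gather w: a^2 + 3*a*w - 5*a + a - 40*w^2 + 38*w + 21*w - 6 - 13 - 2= a^2 - 4*a - 40*w^2 + w*(3*a + 59) - 21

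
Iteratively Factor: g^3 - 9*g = (g - 3)*(g^2 + 3*g) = (g - 3)*(g + 3)*(g)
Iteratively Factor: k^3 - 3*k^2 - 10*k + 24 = (k + 3)*(k^2 - 6*k + 8) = (k - 4)*(k + 3)*(k - 2)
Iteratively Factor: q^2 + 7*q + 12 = (q + 4)*(q + 3)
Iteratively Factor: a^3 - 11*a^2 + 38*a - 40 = (a - 2)*(a^2 - 9*a + 20) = (a - 5)*(a - 2)*(a - 4)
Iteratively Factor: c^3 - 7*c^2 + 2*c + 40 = (c + 2)*(c^2 - 9*c + 20) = (c - 5)*(c + 2)*(c - 4)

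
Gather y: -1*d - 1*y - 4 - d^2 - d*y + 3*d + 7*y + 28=-d^2 + 2*d + y*(6 - d) + 24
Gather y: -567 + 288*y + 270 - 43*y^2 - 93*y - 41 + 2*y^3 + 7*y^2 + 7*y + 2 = 2*y^3 - 36*y^2 + 202*y - 336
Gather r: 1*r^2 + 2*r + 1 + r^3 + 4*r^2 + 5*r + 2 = r^3 + 5*r^2 + 7*r + 3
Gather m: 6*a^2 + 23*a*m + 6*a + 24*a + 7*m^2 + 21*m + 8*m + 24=6*a^2 + 30*a + 7*m^2 + m*(23*a + 29) + 24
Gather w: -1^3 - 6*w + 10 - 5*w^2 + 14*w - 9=-5*w^2 + 8*w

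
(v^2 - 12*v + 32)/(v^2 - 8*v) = (v - 4)/v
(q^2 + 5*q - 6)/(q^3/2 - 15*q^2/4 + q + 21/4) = 4*(q^2 + 5*q - 6)/(2*q^3 - 15*q^2 + 4*q + 21)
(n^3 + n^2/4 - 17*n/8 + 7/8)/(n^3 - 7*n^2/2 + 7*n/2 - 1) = (n + 7/4)/(n - 2)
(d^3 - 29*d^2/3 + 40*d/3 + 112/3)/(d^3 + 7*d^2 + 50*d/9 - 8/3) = 3*(d^2 - 11*d + 28)/(3*d^2 + 17*d - 6)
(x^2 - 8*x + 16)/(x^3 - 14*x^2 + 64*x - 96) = 1/(x - 6)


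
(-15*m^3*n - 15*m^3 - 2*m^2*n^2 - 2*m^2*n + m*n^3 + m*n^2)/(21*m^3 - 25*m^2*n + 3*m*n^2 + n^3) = m*(-15*m^2*n - 15*m^2 - 2*m*n^2 - 2*m*n + n^3 + n^2)/(21*m^3 - 25*m^2*n + 3*m*n^2 + n^3)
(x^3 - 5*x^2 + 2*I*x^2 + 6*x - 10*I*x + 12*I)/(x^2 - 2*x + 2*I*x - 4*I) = x - 3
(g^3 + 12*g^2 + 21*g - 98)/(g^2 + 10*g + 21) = (g^2 + 5*g - 14)/(g + 3)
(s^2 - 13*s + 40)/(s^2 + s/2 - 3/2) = 2*(s^2 - 13*s + 40)/(2*s^2 + s - 3)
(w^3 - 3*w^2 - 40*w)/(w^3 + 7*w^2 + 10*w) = (w - 8)/(w + 2)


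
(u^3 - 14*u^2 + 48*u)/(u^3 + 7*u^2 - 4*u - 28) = u*(u^2 - 14*u + 48)/(u^3 + 7*u^2 - 4*u - 28)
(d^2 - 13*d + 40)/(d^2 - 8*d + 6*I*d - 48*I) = (d - 5)/(d + 6*I)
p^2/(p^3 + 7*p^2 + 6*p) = p/(p^2 + 7*p + 6)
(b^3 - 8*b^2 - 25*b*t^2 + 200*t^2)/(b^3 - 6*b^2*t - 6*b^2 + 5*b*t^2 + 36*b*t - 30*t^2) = (-b^2 - 5*b*t + 8*b + 40*t)/(-b^2 + b*t + 6*b - 6*t)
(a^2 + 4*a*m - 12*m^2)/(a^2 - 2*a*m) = (a + 6*m)/a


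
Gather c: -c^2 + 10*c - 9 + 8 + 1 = -c^2 + 10*c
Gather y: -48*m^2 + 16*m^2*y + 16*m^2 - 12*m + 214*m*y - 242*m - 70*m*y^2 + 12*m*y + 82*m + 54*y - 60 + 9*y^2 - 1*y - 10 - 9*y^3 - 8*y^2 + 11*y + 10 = -32*m^2 - 172*m - 9*y^3 + y^2*(1 - 70*m) + y*(16*m^2 + 226*m + 64) - 60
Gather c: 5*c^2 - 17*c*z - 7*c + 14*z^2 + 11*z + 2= 5*c^2 + c*(-17*z - 7) + 14*z^2 + 11*z + 2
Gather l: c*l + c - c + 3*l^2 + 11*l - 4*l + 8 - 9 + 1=3*l^2 + l*(c + 7)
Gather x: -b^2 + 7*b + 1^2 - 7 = -b^2 + 7*b - 6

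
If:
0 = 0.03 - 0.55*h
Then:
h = 0.05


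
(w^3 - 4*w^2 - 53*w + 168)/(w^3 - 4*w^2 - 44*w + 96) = (w^2 + 4*w - 21)/(w^2 + 4*w - 12)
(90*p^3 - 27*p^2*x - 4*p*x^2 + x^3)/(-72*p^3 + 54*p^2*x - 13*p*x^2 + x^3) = (5*p + x)/(-4*p + x)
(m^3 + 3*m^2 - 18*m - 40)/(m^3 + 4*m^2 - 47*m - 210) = (m^2 - 2*m - 8)/(m^2 - m - 42)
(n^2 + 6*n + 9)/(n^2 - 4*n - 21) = (n + 3)/(n - 7)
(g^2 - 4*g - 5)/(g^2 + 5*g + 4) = (g - 5)/(g + 4)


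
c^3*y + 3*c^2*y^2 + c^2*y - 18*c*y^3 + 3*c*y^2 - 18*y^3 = (c - 3*y)*(c + 6*y)*(c*y + y)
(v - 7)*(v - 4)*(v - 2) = v^3 - 13*v^2 + 50*v - 56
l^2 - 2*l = l*(l - 2)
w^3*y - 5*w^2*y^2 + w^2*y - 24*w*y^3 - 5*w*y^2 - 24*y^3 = (w - 8*y)*(w + 3*y)*(w*y + y)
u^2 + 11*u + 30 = (u + 5)*(u + 6)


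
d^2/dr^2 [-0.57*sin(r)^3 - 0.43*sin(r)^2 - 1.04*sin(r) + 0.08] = 1.4675*sin(r) - 1.2825*sin(3*r) - 0.86*cos(2*r)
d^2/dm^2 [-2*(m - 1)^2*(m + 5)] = -12*m - 12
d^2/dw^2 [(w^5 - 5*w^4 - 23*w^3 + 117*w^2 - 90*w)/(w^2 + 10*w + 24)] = 2*(3*w^7 + 75*w^6 + 666*w^5 + 1740*w^4 - 6848*w^3 - 42264*w^2 - 33264*w + 88992)/(w^6 + 30*w^5 + 372*w^4 + 2440*w^3 + 8928*w^2 + 17280*w + 13824)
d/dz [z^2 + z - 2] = 2*z + 1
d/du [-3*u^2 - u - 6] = -6*u - 1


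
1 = 1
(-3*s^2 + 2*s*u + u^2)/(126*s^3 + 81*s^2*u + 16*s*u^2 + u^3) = (-s + u)/(42*s^2 + 13*s*u + u^2)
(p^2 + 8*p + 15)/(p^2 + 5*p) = (p + 3)/p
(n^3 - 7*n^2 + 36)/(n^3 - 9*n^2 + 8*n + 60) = (n - 3)/(n - 5)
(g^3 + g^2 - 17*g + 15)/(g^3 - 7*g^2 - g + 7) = (g^2 + 2*g - 15)/(g^2 - 6*g - 7)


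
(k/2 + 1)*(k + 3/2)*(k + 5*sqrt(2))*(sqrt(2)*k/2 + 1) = sqrt(2)*k^4/4 + 7*sqrt(2)*k^3/8 + 3*k^3 + 13*sqrt(2)*k^2/4 + 21*k^2/2 + 9*k + 35*sqrt(2)*k/4 + 15*sqrt(2)/2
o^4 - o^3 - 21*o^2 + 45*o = o*(o - 3)^2*(o + 5)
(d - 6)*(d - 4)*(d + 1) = d^3 - 9*d^2 + 14*d + 24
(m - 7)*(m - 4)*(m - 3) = m^3 - 14*m^2 + 61*m - 84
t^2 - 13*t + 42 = (t - 7)*(t - 6)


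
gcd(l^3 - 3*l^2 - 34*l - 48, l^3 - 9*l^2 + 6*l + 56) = l + 2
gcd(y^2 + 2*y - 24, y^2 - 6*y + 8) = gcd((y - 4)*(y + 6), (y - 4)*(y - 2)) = y - 4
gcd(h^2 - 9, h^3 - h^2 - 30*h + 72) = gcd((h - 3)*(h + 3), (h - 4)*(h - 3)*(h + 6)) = h - 3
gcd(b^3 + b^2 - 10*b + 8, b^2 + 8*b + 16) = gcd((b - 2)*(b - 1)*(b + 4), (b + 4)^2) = b + 4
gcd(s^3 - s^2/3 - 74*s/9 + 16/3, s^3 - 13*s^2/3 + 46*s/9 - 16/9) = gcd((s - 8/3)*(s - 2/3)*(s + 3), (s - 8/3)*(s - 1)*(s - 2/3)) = s^2 - 10*s/3 + 16/9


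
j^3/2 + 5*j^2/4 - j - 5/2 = (j/2 + sqrt(2)/2)*(j + 5/2)*(j - sqrt(2))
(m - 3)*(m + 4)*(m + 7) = m^3 + 8*m^2 - 5*m - 84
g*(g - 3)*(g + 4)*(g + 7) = g^4 + 8*g^3 - 5*g^2 - 84*g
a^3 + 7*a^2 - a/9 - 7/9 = (a - 1/3)*(a + 1/3)*(a + 7)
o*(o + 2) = o^2 + 2*o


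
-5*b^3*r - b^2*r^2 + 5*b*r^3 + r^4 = r*(-b + r)*(b + r)*(5*b + r)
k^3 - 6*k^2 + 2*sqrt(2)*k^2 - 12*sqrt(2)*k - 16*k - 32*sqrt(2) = (k - 8)*(k + 2)*(k + 2*sqrt(2))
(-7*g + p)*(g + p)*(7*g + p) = -49*g^3 - 49*g^2*p + g*p^2 + p^3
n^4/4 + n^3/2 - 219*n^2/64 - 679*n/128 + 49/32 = (n/4 + 1)*(n - 7/2)*(n - 1/4)*(n + 7/4)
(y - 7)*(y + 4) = y^2 - 3*y - 28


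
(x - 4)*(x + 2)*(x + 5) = x^3 + 3*x^2 - 18*x - 40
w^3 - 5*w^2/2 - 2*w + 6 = (w - 2)^2*(w + 3/2)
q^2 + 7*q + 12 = (q + 3)*(q + 4)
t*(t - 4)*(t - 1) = t^3 - 5*t^2 + 4*t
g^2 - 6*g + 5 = (g - 5)*(g - 1)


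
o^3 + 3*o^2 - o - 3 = (o - 1)*(o + 1)*(o + 3)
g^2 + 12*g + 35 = (g + 5)*(g + 7)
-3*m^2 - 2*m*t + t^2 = (-3*m + t)*(m + t)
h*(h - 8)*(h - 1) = h^3 - 9*h^2 + 8*h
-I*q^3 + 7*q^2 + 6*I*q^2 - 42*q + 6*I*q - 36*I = (q - 6)*(q + 6*I)*(-I*q + 1)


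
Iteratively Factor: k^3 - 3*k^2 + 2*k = (k)*(k^2 - 3*k + 2) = k*(k - 1)*(k - 2)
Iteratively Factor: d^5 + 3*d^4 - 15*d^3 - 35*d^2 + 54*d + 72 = (d - 3)*(d^4 + 6*d^3 + 3*d^2 - 26*d - 24) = (d - 3)*(d + 1)*(d^3 + 5*d^2 - 2*d - 24) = (d - 3)*(d + 1)*(d + 3)*(d^2 + 2*d - 8) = (d - 3)*(d - 2)*(d + 1)*(d + 3)*(d + 4)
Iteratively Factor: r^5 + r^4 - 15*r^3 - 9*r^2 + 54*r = (r - 3)*(r^4 + 4*r^3 - 3*r^2 - 18*r) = (r - 3)*(r - 2)*(r^3 + 6*r^2 + 9*r) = r*(r - 3)*(r - 2)*(r^2 + 6*r + 9) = r*(r - 3)*(r - 2)*(r + 3)*(r + 3)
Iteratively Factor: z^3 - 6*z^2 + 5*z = (z - 1)*(z^2 - 5*z) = (z - 5)*(z - 1)*(z)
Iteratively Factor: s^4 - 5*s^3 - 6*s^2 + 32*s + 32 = (s + 2)*(s^3 - 7*s^2 + 8*s + 16) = (s + 1)*(s + 2)*(s^2 - 8*s + 16) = (s - 4)*(s + 1)*(s + 2)*(s - 4)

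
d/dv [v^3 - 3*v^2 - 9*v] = 3*v^2 - 6*v - 9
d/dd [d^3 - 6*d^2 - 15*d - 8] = 3*d^2 - 12*d - 15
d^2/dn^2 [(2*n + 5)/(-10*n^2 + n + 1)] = 2*((2*n + 5)*(20*n - 1)^2 + 12*(5*n + 4)*(-10*n^2 + n + 1))/(-10*n^2 + n + 1)^3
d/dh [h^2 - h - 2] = 2*h - 1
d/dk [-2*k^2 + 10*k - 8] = 10 - 4*k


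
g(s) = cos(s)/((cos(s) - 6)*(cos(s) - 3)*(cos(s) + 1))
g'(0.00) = 0.00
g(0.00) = 0.05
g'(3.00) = -50.33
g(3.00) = -3.55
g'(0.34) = -0.02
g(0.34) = 0.05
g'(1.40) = -0.05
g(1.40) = 0.01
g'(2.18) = -0.17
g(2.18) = -0.06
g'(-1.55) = 0.05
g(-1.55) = 0.00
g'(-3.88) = -0.36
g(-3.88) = -0.11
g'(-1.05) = 0.04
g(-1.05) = 0.02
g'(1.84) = -0.08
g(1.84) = -0.02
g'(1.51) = -0.05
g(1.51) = 0.00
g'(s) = -sin(s)/((cos(s) - 6)*(cos(s) - 3)*(cos(s) + 1)) + sin(s)*cos(s)/((cos(s) - 6)*(cos(s) - 3)*(cos(s) + 1)^2) + sin(s)*cos(s)/((cos(s) - 6)*(cos(s) - 3)^2*(cos(s) + 1)) + sin(s)*cos(s)/((cos(s) - 6)^2*(cos(s) - 3)*(cos(s) + 1))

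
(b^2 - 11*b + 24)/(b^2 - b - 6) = (b - 8)/(b + 2)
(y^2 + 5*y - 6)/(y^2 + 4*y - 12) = (y - 1)/(y - 2)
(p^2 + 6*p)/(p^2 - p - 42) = p/(p - 7)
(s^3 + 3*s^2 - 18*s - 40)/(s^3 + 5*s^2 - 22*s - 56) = (s + 5)/(s + 7)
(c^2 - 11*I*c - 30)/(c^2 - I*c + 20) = (c - 6*I)/(c + 4*I)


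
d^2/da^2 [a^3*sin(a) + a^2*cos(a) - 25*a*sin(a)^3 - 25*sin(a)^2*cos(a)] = -a^3*sin(a) + 5*a^2*cos(a) + 225*a*sin(a)^3 - 148*a*sin(a) + 75*sin(a)^2*cos(a) - 48*cos(a)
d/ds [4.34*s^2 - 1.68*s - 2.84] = 8.68*s - 1.68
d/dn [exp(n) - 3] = exp(n)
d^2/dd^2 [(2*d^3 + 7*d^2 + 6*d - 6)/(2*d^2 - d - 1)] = 2*(44*d^3 - 24*d^2 + 78*d - 17)/(8*d^6 - 12*d^5 - 6*d^4 + 11*d^3 + 3*d^2 - 3*d - 1)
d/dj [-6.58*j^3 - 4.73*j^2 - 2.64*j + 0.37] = -19.74*j^2 - 9.46*j - 2.64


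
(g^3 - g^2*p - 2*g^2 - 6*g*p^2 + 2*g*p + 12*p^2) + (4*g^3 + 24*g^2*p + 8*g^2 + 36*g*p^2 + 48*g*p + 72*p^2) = 5*g^3 + 23*g^2*p + 6*g^2 + 30*g*p^2 + 50*g*p + 84*p^2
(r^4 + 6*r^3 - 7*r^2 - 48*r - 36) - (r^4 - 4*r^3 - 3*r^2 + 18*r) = 10*r^3 - 4*r^2 - 66*r - 36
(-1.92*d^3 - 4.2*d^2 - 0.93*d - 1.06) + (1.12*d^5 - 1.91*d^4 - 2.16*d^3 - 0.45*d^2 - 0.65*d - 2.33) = 1.12*d^5 - 1.91*d^4 - 4.08*d^3 - 4.65*d^2 - 1.58*d - 3.39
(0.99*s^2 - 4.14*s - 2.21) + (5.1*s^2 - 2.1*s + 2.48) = 6.09*s^2 - 6.24*s + 0.27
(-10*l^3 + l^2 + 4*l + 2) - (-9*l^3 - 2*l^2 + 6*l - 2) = -l^3 + 3*l^2 - 2*l + 4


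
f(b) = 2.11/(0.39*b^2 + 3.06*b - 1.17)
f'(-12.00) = 0.04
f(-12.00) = 0.12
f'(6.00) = -0.02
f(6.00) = 0.07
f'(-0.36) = -1.19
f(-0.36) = -0.95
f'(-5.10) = 0.04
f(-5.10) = -0.32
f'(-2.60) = -0.05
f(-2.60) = -0.33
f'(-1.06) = -0.30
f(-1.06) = -0.53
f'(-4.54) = 0.02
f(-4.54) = -0.30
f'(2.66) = -0.11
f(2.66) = 0.22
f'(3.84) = -0.05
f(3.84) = 0.13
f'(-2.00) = -0.10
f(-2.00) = -0.37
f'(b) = 2.11*(-0.78*b - 3.06)/(0.39*b^2 + 3.06*b - 1.17)^2 = (-1.6458*b - 6.4566)/(0.39*b^2 + 3.06*b - 1.17)^2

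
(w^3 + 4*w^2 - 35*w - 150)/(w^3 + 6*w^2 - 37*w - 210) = (w + 5)/(w + 7)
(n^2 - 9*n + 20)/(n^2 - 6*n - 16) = (-n^2 + 9*n - 20)/(-n^2 + 6*n + 16)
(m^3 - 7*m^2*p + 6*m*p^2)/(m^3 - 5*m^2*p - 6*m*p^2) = (m - p)/(m + p)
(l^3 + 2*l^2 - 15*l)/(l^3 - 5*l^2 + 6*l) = (l + 5)/(l - 2)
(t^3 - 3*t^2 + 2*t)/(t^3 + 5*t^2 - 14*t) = (t - 1)/(t + 7)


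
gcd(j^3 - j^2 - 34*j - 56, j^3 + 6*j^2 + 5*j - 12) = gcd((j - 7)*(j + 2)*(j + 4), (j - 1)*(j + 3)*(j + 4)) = j + 4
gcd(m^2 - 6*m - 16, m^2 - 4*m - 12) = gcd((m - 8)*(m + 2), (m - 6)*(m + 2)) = m + 2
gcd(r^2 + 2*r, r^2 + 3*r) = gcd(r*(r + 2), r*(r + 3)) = r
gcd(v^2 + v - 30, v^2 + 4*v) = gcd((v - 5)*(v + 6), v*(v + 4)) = 1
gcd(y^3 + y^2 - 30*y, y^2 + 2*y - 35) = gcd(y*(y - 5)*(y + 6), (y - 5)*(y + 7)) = y - 5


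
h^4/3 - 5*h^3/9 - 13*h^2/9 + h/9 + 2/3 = (h/3 + 1/3)*(h - 3)*(h - 2/3)*(h + 1)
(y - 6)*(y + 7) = y^2 + y - 42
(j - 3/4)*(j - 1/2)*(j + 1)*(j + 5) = j^4 + 19*j^3/4 - 17*j^2/8 - 4*j + 15/8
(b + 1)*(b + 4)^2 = b^3 + 9*b^2 + 24*b + 16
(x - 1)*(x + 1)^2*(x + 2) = x^4 + 3*x^3 + x^2 - 3*x - 2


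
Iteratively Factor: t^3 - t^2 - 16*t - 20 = (t - 5)*(t^2 + 4*t + 4) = (t - 5)*(t + 2)*(t + 2)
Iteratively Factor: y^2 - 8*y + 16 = (y - 4)*(y - 4)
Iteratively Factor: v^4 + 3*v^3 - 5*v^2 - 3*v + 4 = (v + 1)*(v^3 + 2*v^2 - 7*v + 4) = (v - 1)*(v + 1)*(v^2 + 3*v - 4) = (v - 1)^2*(v + 1)*(v + 4)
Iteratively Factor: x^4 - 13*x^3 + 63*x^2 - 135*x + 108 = (x - 3)*(x^3 - 10*x^2 + 33*x - 36) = (x - 4)*(x - 3)*(x^2 - 6*x + 9) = (x - 4)*(x - 3)^2*(x - 3)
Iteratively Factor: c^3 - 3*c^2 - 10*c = (c - 5)*(c^2 + 2*c) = c*(c - 5)*(c + 2)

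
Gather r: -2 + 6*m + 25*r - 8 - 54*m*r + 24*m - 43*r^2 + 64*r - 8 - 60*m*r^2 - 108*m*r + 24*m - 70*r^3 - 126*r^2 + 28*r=54*m - 70*r^3 + r^2*(-60*m - 169) + r*(117 - 162*m) - 18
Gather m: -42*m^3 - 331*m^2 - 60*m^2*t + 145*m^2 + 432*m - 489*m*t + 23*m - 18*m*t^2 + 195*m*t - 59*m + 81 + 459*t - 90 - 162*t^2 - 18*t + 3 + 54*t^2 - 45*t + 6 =-42*m^3 + m^2*(-60*t - 186) + m*(-18*t^2 - 294*t + 396) - 108*t^2 + 396*t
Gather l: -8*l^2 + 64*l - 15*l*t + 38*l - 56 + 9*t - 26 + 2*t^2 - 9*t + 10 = -8*l^2 + l*(102 - 15*t) + 2*t^2 - 72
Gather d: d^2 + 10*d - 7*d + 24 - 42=d^2 + 3*d - 18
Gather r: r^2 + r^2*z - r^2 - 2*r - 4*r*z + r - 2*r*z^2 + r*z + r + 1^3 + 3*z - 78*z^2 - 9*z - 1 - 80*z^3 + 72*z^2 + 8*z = r^2*z + r*(-2*z^2 - 3*z) - 80*z^3 - 6*z^2 + 2*z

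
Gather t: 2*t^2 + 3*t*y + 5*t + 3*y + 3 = 2*t^2 + t*(3*y + 5) + 3*y + 3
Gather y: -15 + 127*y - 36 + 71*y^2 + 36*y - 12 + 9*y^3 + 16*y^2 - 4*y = 9*y^3 + 87*y^2 + 159*y - 63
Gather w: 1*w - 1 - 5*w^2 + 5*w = -5*w^2 + 6*w - 1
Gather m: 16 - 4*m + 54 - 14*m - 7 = 63 - 18*m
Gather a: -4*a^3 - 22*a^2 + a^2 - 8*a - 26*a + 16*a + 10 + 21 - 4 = -4*a^3 - 21*a^2 - 18*a + 27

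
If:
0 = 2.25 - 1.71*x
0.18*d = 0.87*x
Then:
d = 6.36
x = 1.32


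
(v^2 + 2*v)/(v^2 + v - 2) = v/(v - 1)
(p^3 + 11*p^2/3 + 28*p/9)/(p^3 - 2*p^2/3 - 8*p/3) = (p + 7/3)/(p - 2)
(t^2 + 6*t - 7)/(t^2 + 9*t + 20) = (t^2 + 6*t - 7)/(t^2 + 9*t + 20)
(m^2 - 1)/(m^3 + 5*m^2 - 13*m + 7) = (m + 1)/(m^2 + 6*m - 7)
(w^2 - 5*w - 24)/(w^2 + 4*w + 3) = (w - 8)/(w + 1)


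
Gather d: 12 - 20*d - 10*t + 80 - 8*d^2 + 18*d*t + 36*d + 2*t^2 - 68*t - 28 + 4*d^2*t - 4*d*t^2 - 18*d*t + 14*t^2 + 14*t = d^2*(4*t - 8) + d*(16 - 4*t^2) + 16*t^2 - 64*t + 64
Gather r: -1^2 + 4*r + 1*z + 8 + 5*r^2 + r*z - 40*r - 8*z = 5*r^2 + r*(z - 36) - 7*z + 7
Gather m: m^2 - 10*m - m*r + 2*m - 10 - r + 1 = m^2 + m*(-r - 8) - r - 9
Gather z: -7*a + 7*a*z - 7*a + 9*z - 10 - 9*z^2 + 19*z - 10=-14*a - 9*z^2 + z*(7*a + 28) - 20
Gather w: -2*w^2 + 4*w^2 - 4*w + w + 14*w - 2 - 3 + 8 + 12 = 2*w^2 + 11*w + 15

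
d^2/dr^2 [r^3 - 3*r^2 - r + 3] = 6*r - 6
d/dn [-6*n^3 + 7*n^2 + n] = -18*n^2 + 14*n + 1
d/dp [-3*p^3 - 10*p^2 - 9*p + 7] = -9*p^2 - 20*p - 9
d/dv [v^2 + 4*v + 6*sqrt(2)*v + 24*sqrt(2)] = 2*v + 4 + 6*sqrt(2)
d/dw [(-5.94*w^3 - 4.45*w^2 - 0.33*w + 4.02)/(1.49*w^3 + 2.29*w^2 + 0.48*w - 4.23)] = (-6.9721*w^4 - 4.719*w^3 + 56.0289*w^2 + 19.2354*w - 0.5337)/(2.2201*w^6 + 6.8242*w^5 + 6.6745*w^4 - 10.407*w^3 - 19.143*w^2 - 4.0608*w + 17.8929)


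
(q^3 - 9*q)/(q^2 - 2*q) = (q^2 - 9)/(q - 2)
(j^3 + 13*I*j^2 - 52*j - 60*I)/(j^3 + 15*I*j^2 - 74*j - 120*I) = (j + 2*I)/(j + 4*I)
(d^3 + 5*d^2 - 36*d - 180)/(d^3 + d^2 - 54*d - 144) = (d^2 - d - 30)/(d^2 - 5*d - 24)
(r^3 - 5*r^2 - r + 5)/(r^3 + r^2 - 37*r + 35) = (r + 1)/(r + 7)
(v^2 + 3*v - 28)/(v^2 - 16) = (v + 7)/(v + 4)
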